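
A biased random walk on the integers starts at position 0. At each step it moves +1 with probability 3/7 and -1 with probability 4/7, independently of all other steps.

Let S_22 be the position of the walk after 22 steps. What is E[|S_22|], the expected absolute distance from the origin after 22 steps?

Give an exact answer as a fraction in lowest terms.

Answer: 17608021565686299814/3909821048582988049

Derivation:
S_22 takes values m ≡ 0 (mod 2) with |m| ≤ 22; P(S_22=m) = C(22,(22+m)/2) · (3/7)^((22+m)/2) · (4/7)^((22-m)/2).
Distribution: P(S=-22)=17592186044416/3909821048582988049, P(S=-20)=290271069732864/3909821048582988049, P(S=-18)=326554953449472/558545864083284007, P(S=-16)=1632774767247360/558545864083284007, P(S=-14)=5816760108318720/558545864083284007, P(S=-12)=15705252292460544/558545864083284007, P(S=-10)=33373661121478656/558545864083284007, P(S=-8)=400483933457743872/3909821048582988049, P(S=-6)=563180531424952320/3909821048582988049, P(S=-4)=93863421904158720/558545864083284007, P(S=-2)=91516836356554752/558545864083284007, P(S=0)=74877411564453888/558545864083284007, P(S=2)=51478220450562048/558545864083284007, P(S=4)=29698973336862720/558545864083284007, P(S=6)=100234035011911680/3909821048582988049, P(S=8)=40093614004764672/3909821048582988049, P(S=10)=1879388156473344/558545864083284007, P(S=12)=497485100242944/558545864083284007, P(S=14)=103642729217280/558545864083284007, P(S=16)=16364641455360/558545864083284007, P(S=18)=1841022163728/558545864083284007, P(S=20)=920511081864/3909821048582988049, P(S=22)=31381059609/3909821048582988049
E[|S_22|] = Σ_m |m|·P(S_22=m) = 17608021565686299814/3909821048582988049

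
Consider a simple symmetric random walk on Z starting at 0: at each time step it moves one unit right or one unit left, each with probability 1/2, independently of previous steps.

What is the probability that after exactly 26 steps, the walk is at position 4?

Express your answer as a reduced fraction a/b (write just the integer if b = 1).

Answer: 482885/4194304

Derivation:
To reach position 4 after 26 steps: need 15 steps of +1 and 11 of -1.
Favorable paths: C(26,15) = 7726160
Total paths: 2^26 = 67108864
P = 7726160/67108864 = 482885/4194304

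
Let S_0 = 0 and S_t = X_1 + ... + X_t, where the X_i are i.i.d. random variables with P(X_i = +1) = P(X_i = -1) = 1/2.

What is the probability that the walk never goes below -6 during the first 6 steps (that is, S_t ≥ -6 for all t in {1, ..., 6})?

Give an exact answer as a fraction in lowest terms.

Let f(t,s) = #length-t paths at position s with S_1..S_t all ≥ -6.
f(t,s) = f(t-1,s-1) + f(t-1,s+1) for s ≥ -6; f(t,s) = 0 for s < -6.
t=0: f(0,0)=1
t=1: f(1,-1)=1 f(1,1)=1
t=2: f(2,-2)=1 f(2,0)=2 f(2,2)=1
t=3: f(3,-3)=1 f(3,-1)=3 f(3,1)=3 f(3,3)=1
t=4: f(4,-4)=1 f(4,-2)=4 f(4,0)=6 f(4,2)=4 f(4,4)=1
t=5: f(5,-5)=1 f(5,-3)=5 f(5,-1)=10 f(5,1)=10 f(5,3)=5 f(5,5)=1
t=6: f(6,-6)=1 f(6,-4)=6 f(6,-2)=15 f(6,0)=20 f(6,2)=15 f(6,4)=6 f(6,6)=1
Σ_s f(6,s) = 64
P = 64/64 = 1

Answer: 1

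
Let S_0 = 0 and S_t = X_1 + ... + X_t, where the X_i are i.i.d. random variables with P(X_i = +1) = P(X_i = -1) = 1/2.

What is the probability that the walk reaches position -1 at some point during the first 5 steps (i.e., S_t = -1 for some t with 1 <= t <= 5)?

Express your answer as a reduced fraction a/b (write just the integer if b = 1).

Answer: 11/16

Derivation:
Count via complement. Let g(t,s) = #length-t paths at position s with S_1..S_t all ≠ -1.
g(t,s) = g(t-1,s-1) + g(t-1,s+1) for s ≠ -1; g(t,-1) = 0.
t=0: g(0,0)=1
t=1: g(1,1)=1
t=2: g(2,0)=1 g(2,2)=1
t=3: g(3,1)=2 g(3,3)=1
t=4: g(4,0)=2 g(4,2)=3 g(4,4)=1
t=5: g(5,1)=5 g(5,3)=4 g(5,5)=1
Paths never hitting -1: Σ_s g(5,s) = 10
Paths hitting -1: 2^5 - 10 = 22
P = 22/32 = 11/16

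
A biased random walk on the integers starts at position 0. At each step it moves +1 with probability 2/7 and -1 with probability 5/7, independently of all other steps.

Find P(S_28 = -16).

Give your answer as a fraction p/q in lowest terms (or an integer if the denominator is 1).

To reach position -16 after 28 steps: need 6 steps of +1 and 22 steps of -1.
Number of such sequences: C(28,6) = 376740
Each has probability (2/7)^6 · (5/7)^22 = 152587890625000000/459986536544739960976801
P = 376740 · 152587890625000000/459986536544739960976801 = 8212280273437500000000/65712362363534280139543

Answer: 8212280273437500000000/65712362363534280139543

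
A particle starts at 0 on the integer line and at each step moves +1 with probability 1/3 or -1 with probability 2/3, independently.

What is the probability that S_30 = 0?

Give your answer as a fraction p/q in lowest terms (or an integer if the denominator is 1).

To be at 0 after 30 steps: need exactly 15 steps of +1 and 15 of -1.
Number of such sequences: C(30,15) = 155117520
Each has probability (1/3)^15 · (2/3)^15 = 32768/205891132094649
P = 155117520 · 32768/205891132094649 = 564765655040/22876792454961

Answer: 564765655040/22876792454961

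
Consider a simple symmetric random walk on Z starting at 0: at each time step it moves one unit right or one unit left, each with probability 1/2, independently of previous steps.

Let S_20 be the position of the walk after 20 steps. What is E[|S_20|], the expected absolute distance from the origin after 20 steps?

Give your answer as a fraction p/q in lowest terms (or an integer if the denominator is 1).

S_20 takes values m ≡ 0 (mod 2) with |m| ≤ 20; P(S_20=m) = C(20,(20+m)/2)/2^20.
Total paths: 2^20 = 1048576
Distribution: P(S=-20)=1/1048576, P(S=-18)=20/1048576, P(S=-16)=190/1048576, P(S=-14)=1140/1048576, P(S=-12)=4845/1048576, P(S=-10)=15504/1048576, P(S=-8)=38760/1048576, P(S=-6)=77520/1048576, P(S=-4)=125970/1048576, P(S=-2)=167960/1048576, P(S=0)=184756/1048576, P(S=2)=167960/1048576, P(S=4)=125970/1048576, P(S=6)=77520/1048576, P(S=8)=38760/1048576, P(S=10)=15504/1048576, P(S=12)=4845/1048576, P(S=14)=1140/1048576, P(S=16)=190/1048576, P(S=18)=20/1048576, P(S=20)=1/1048576
E[|S_20|] = Σ_m |m|·P(S_20=m) = 3695120/1048576 = 230945/65536

Answer: 230945/65536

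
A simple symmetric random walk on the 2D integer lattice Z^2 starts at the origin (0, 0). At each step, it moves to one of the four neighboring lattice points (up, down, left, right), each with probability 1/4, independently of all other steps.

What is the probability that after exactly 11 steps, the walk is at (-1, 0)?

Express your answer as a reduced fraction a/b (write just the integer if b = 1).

Answer: 53361/1048576

Derivation:
Let h be the number of horizontal steps (so 11-h are vertical). To end at (-1,0) need (h-1)/2 right-steps and ((11-h)+0)/2 up-steps.
Sum over h with 1 ≤ h ≤ 11, h ≡ 1 (mod 2), 11-h ≡ 0 (mod 2):
h=1: C(11,1)·C(1,0)·C(10,5) = 11·1·252 = 2772
h=3: C(11,3)·C(3,1)·C(8,4) = 165·3·70 = 34650
h=5: C(11,5)·C(5,2)·C(6,3) = 462·10·20 = 92400
h=7: C(11,7)·C(7,3)·C(4,2) = 330·35·6 = 69300
h=9: C(11,9)·C(9,4)·C(2,1) = 55·126·2 = 13860
h=11: C(11,11)·C(11,5)·C(0,0) = 1·462·1 = 462
Total favorable: 213444
Total paths: 4^11 = 4194304
P = 213444/4194304 = 53361/1048576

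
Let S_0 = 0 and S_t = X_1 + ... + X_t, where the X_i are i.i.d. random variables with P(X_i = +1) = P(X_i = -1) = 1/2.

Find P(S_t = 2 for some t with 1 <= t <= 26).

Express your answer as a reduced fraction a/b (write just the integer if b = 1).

Count via complement. Let g(t,s) = #length-t paths at position s with S_1..S_t all ≠ 2.
g(t,s) = g(t-1,s-1) + g(t-1,s+1) for s ≠ 2; g(t,2) = 0.
t=0: g(0,0)=1
t=1: g(1,-1)=1 g(1,1)=1
t=2: g(2,-2)=1 g(2,0)=2
t=3: g(3,-3)=1 g(3,-1)=3 g(3,1)=2
t=4: g(4,-4)=1 g(4,-2)=4 g(4,0)=5
t=5: g(5,-5)=1 g(5,-3)=5 g(5,-1)=9 g(5,1)=5
t=6: g(6,-6)=1 g(6,-4)=6 g(6,-2)=14 g(6,0)=14
t=7: g(7,-7)=1 g(7,-5)=7 g(7,-3)=20 g(7,-1)=28 g(7,1)=14
t=8: g(8,-8)=1 g(8,-6)=8 g(8,-4)=27 g(8,-2)=48 g(8,0)=42
t=9: g(9,-9)=1 g(9,-7)=9 g(9,-5)=35 g(9,-3)=75 g(9,-1)=90 g(9,1)=42
t=10: g(10,-10)=1 g(10,-8)=10 g(10,-6)=44 g(10,-4)=110 g(10,-2)=165 g(10,0)=132
t=11: g(11,-11)=1 g(11,-9)=11 g(11,-7)=54 g(11,-5)=154 g(11,-3)=275 g(11,-1)=297 g(11,1)=132
t=12: g(12,-12)=1 g(12,-10)=12 g(12,-8)=65 g(12,-6)=208 g(12,-4)=429 g(12,-2)=572 g(12,0)=429
t=13: g(13,-13)=1 g(13,-11)=13 g(13,-9)=77 g(13,-7)=273 g(13,-5)=637 g(13,-3)=1001 g(13,-1)=1001 g(13,1)=429
t=14: g(14,-14)=1 g(14,-12)=14 g(14,-10)=90 g(14,-8)=350 g(14,-6)=910 g(14,-4)=1638 g(14,-2)=2002 g(14,0)=1430
t=15: g(15,-15)=1 g(15,-13)=15 g(15,-11)=104 g(15,-9)=440 g(15,-7)=1260 g(15,-5)=2548 g(15,-3)=3640 g(15,-1)=3432 g(15,1)=1430
t=16: g(16,-16)=1 g(16,-14)=16 g(16,-12)=119 g(16,-10)=544 g(16,-8)=1700 g(16,-6)=3808 g(16,-4)=6188 g(16,-2)=7072 g(16,0)=4862
t=17: g(17,-17)=1 g(17,-15)=17 g(17,-13)=135 g(17,-11)=663 g(17,-9)=2244 g(17,-7)=5508 g(17,-5)=9996 g(17,-3)=13260 g(17,-1)=11934 g(17,1)=4862
t=18: g(18,-18)=1 g(18,-16)=18 g(18,-14)=152 g(18,-12)=798 g(18,-10)=2907 g(18,-8)=7752 g(18,-6)=15504 g(18,-4)=23256 g(18,-2)=25194 g(18,0)=16796
t=19: g(19,-19)=1 g(19,-17)=19 g(19,-15)=170 g(19,-13)=950 g(19,-11)=3705 g(19,-9)=10659 g(19,-7)=23256 g(19,-5)=38760 g(19,-3)=48450 g(19,-1)=41990 g(19,1)=16796
t=20: g(20,-20)=1 g(20,-18)=20 g(20,-16)=189 g(20,-14)=1120 g(20,-12)=4655 g(20,-10)=14364 g(20,-8)=33915 g(20,-6)=62016 g(20,-4)=87210 g(20,-2)=90440 g(20,0)=58786
t=21: g(21,-21)=1 g(21,-19)=21 g(21,-17)=209 g(21,-15)=1309 g(21,-13)=5775 g(21,-11)=19019 g(21,-9)=48279 g(21,-7)=95931 g(21,-5)=149226 g(21,-3)=177650 g(21,-1)=149226 g(21,1)=58786
t=22: g(22,-22)=1 g(22,-20)=22 g(22,-18)=230 g(22,-16)=1518 g(22,-14)=7084 g(22,-12)=24794 g(22,-10)=67298 g(22,-8)=144210 g(22,-6)=245157 g(22,-4)=326876 g(22,-2)=326876 g(22,0)=208012
t=23: g(23,-23)=1 g(23,-21)=23 g(23,-19)=252 g(23,-17)=1748 g(23,-15)=8602 g(23,-13)=31878 g(23,-11)=92092 g(23,-9)=211508 g(23,-7)=389367 g(23,-5)=572033 g(23,-3)=653752 g(23,-1)=534888 g(23,1)=208012
t=24: g(24,-24)=1 g(24,-22)=24 g(24,-20)=275 g(24,-18)=2000 g(24,-16)=10350 g(24,-14)=40480 g(24,-12)=123970 g(24,-10)=303600 g(24,-8)=600875 g(24,-6)=961400 g(24,-4)=1225785 g(24,-2)=1188640 g(24,0)=742900
t=25: g(25,-25)=1 g(25,-23)=25 g(25,-21)=299 g(25,-19)=2275 g(25,-17)=12350 g(25,-15)=50830 g(25,-13)=164450 g(25,-11)=427570 g(25,-9)=904475 g(25,-7)=1562275 g(25,-5)=2187185 g(25,-3)=2414425 g(25,-1)=1931540 g(25,1)=742900
t=26: g(26,-26)=1 g(26,-24)=26 g(26,-22)=324 g(26,-20)=2574 g(26,-18)=14625 g(26,-16)=63180 g(26,-14)=215280 g(26,-12)=592020 g(26,-10)=1332045 g(26,-8)=2466750 g(26,-6)=3749460 g(26,-4)=4601610 g(26,-2)=4345965 g(26,0)=2674440
Paths never hitting 2: Σ_s g(26,s) = 20058300
Paths hitting 2: 2^26 - 20058300 = 47050564
P = 47050564/67108864 = 11762641/16777216

Answer: 11762641/16777216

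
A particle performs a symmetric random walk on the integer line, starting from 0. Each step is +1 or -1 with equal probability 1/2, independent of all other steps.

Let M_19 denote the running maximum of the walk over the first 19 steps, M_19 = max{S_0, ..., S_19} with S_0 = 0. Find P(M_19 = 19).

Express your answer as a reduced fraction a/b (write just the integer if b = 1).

Let M_19 = max(S_0,...,S_19). Use the reflection principle: for j ≥ 1, #{paths with M_19 ≥ j} = #{S_19 ≥ j} + #{S_19 ≥ j+1}.
By reflection, #{M_19 ≥ 19} = #{S_19 ≥ 19} + #{S_19 ≥ 20} = 1 + 0 = 1.
#{M_19 ≥ 20} = #{S_19 ≥ 20} + #{S_19 ≥ 21} = 0 + 0 = 0.
#{M_19 = 19} = 1 - 0 = 1.
P(M_19 = 19) = 1/524288 = 1/524288

Answer: 1/524288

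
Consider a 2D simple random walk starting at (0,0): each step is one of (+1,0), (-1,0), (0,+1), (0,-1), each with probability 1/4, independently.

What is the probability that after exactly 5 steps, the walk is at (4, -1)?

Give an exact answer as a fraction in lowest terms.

Answer: 5/1024

Derivation:
Let h be the number of horizontal steps (so 5-h are vertical). To end at (4,-1) need (h+4)/2 right-steps and ((5-h)-1)/2 up-steps.
Sum over h with 4 ≤ h ≤ 4, h ≡ 0 (mod 2), 5-h ≡ 1 (mod 2):
h=4: C(5,4)·C(4,4)·C(1,0) = 5·1·1 = 5
Total favorable: 5
Total paths: 4^5 = 1024
P = 5/1024 = 5/1024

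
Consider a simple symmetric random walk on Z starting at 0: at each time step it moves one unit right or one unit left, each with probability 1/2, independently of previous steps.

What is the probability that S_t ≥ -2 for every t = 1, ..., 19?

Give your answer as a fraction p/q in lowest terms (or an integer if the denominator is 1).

Answer: 130169/262144

Derivation:
Let f(t,s) = #length-t paths at position s with S_1..S_t all ≥ -2.
f(t,s) = f(t-1,s-1) + f(t-1,s+1) for s ≥ -2; f(t,s) = 0 for s < -2.
t=0: f(0,0)=1
t=1: f(1,-1)=1 f(1,1)=1
t=2: f(2,-2)=1 f(2,0)=2 f(2,2)=1
t=3: f(3,-1)=3 f(3,1)=3 f(3,3)=1
t=4: f(4,-2)=3 f(4,0)=6 f(4,2)=4 f(4,4)=1
t=5: f(5,-1)=9 f(5,1)=10 f(5,3)=5 f(5,5)=1
t=6: f(6,-2)=9 f(6,0)=19 f(6,2)=15 f(6,4)=6 f(6,6)=1
t=7: f(7,-1)=28 f(7,1)=34 f(7,3)=21 f(7,5)=7 f(7,7)=1
t=8: f(8,-2)=28 f(8,0)=62 f(8,2)=55 f(8,4)=28 f(8,6)=8 f(8,8)=1
t=9: f(9,-1)=90 f(9,1)=117 f(9,3)=83 f(9,5)=36 f(9,7)=9 f(9,9)=1
t=10: f(10,-2)=90 f(10,0)=207 f(10,2)=200 f(10,4)=119 f(10,6)=45 f(10,8)=10 f(10,10)=1
t=11: f(11,-1)=297 f(11,1)=407 f(11,3)=319 f(11,5)=164 f(11,7)=55 f(11,9)=11 f(11,11)=1
t=12: f(12,-2)=297 f(12,0)=704 f(12,2)=726 f(12,4)=483 f(12,6)=219 f(12,8)=66 f(12,10)=12 f(12,12)=1
t=13: f(13,-1)=1001 f(13,1)=1430 f(13,3)=1209 f(13,5)=702 f(13,7)=285 f(13,9)=78 f(13,11)=13 f(13,13)=1
t=14: f(14,-2)=1001 f(14,0)=2431 f(14,2)=2639 f(14,4)=1911 f(14,6)=987 f(14,8)=363 f(14,10)=91 f(14,12)=14 f(14,14)=1
t=15: f(15,-1)=3432 f(15,1)=5070 f(15,3)=4550 f(15,5)=2898 f(15,7)=1350 f(15,9)=454 f(15,11)=105 f(15,13)=15 f(15,15)=1
t=16: f(16,-2)=3432 f(16,0)=8502 f(16,2)=9620 f(16,4)=7448 f(16,6)=4248 f(16,8)=1804 f(16,10)=559 f(16,12)=120 f(16,14)=16 f(16,16)=1
t=17: f(17,-1)=11934 f(17,1)=18122 f(17,3)=17068 f(17,5)=11696 f(17,7)=6052 f(17,9)=2363 f(17,11)=679 f(17,13)=136 f(17,15)=17 f(17,17)=1
t=18: f(18,-2)=11934 f(18,0)=30056 f(18,2)=35190 f(18,4)=28764 f(18,6)=17748 f(18,8)=8415 f(18,10)=3042 f(18,12)=815 f(18,14)=153 f(18,16)=18 f(18,18)=1
t=19: f(19,-1)=41990 f(19,1)=65246 f(19,3)=63954 f(19,5)=46512 f(19,7)=26163 f(19,9)=11457 f(19,11)=3857 f(19,13)=968 f(19,15)=171 f(19,17)=19 f(19,19)=1
Σ_s f(19,s) = 260338
P = 260338/524288 = 130169/262144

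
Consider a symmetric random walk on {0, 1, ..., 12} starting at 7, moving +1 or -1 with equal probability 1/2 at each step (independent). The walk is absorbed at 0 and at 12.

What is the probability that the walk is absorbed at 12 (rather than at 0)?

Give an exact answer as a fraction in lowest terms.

Symmetric walk (p = 1/2): the harmonic-function argument gives P(hit 12 before 0 | start at 7) = a/N.
P = 7/12 = 7/12

Answer: 7/12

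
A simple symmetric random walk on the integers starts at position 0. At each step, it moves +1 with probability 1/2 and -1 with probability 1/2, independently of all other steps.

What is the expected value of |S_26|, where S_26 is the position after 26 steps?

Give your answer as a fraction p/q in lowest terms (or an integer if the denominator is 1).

S_26 takes values m ≡ 0 (mod 2) with |m| ≤ 26; P(S_26=m) = C(26,(26+m)/2)/2^26.
Total paths: 2^26 = 67108864
Distribution: P(S=-26)=1/67108864, P(S=-24)=26/67108864, P(S=-22)=325/67108864, P(S=-20)=2600/67108864, P(S=-18)=14950/67108864, P(S=-16)=65780/67108864, P(S=-14)=230230/67108864, P(S=-12)=657800/67108864, P(S=-10)=1562275/67108864, P(S=-8)=3124550/67108864, P(S=-6)=5311735/67108864, P(S=-4)=7726160/67108864, P(S=-2)=9657700/67108864, P(S=0)=10400600/67108864, P(S=2)=9657700/67108864, P(S=4)=7726160/67108864, P(S=6)=5311735/67108864, P(S=8)=3124550/67108864, P(S=10)=1562275/67108864, P(S=12)=657800/67108864, P(S=14)=230230/67108864, P(S=16)=65780/67108864, P(S=18)=14950/67108864, P(S=20)=2600/67108864, P(S=22)=325/67108864, P(S=24)=26/67108864, P(S=26)=1/67108864
E[|S_26|] = Σ_m |m|·P(S_26=m) = 270415600/67108864 = 16900975/4194304

Answer: 16900975/4194304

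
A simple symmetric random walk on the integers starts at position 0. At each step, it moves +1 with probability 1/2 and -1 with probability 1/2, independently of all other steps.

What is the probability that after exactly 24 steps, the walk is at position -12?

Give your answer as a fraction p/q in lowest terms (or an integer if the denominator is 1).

To reach position -12 after 24 steps: need 6 steps of +1 and 18 of -1.
Favorable paths: C(24,6) = 134596
Total paths: 2^24 = 16777216
P = 134596/16777216 = 33649/4194304

Answer: 33649/4194304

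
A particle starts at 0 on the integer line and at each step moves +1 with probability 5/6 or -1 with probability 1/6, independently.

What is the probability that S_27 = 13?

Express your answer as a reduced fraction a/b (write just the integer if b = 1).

Answer: 1568317413330078125/18953525353286467584

Derivation:
To reach position 13 after 27 steps: need 20 steps of +1 and 7 steps of -1.
Number of such sequences: C(27,20) = 888030
Each has probability (5/6)^20 · (1/6)^7 = 95367431640625/1023490369077469249536
P = 888030 · 95367431640625/1023490369077469249536 = 1568317413330078125/18953525353286467584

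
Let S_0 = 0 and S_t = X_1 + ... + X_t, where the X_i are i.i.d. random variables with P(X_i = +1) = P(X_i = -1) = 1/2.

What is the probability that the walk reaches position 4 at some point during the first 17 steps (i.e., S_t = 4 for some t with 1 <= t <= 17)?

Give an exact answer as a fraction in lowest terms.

Count via complement. Let g(t,s) = #length-t paths at position s with S_1..S_t all ≠ 4.
g(t,s) = g(t-1,s-1) + g(t-1,s+1) for s ≠ 4; g(t,4) = 0.
t=0: g(0,0)=1
t=1: g(1,-1)=1 g(1,1)=1
t=2: g(2,-2)=1 g(2,0)=2 g(2,2)=1
t=3: g(3,-3)=1 g(3,-1)=3 g(3,1)=3 g(3,3)=1
t=4: g(4,-4)=1 g(4,-2)=4 g(4,0)=6 g(4,2)=4
t=5: g(5,-5)=1 g(5,-3)=5 g(5,-1)=10 g(5,1)=10 g(5,3)=4
t=6: g(6,-6)=1 g(6,-4)=6 g(6,-2)=15 g(6,0)=20 g(6,2)=14
t=7: g(7,-7)=1 g(7,-5)=7 g(7,-3)=21 g(7,-1)=35 g(7,1)=34 g(7,3)=14
t=8: g(8,-8)=1 g(8,-6)=8 g(8,-4)=28 g(8,-2)=56 g(8,0)=69 g(8,2)=48
t=9: g(9,-9)=1 g(9,-7)=9 g(9,-5)=36 g(9,-3)=84 g(9,-1)=125 g(9,1)=117 g(9,3)=48
t=10: g(10,-10)=1 g(10,-8)=10 g(10,-6)=45 g(10,-4)=120 g(10,-2)=209 g(10,0)=242 g(10,2)=165
t=11: g(11,-11)=1 g(11,-9)=11 g(11,-7)=55 g(11,-5)=165 g(11,-3)=329 g(11,-1)=451 g(11,1)=407 g(11,3)=165
t=12: g(12,-12)=1 g(12,-10)=12 g(12,-8)=66 g(12,-6)=220 g(12,-4)=494 g(12,-2)=780 g(12,0)=858 g(12,2)=572
t=13: g(13,-13)=1 g(13,-11)=13 g(13,-9)=78 g(13,-7)=286 g(13,-5)=714 g(13,-3)=1274 g(13,-1)=1638 g(13,1)=1430 g(13,3)=572
t=14: g(14,-14)=1 g(14,-12)=14 g(14,-10)=91 g(14,-8)=364 g(14,-6)=1000 g(14,-4)=1988 g(14,-2)=2912 g(14,0)=3068 g(14,2)=2002
t=15: g(15,-15)=1 g(15,-13)=15 g(15,-11)=105 g(15,-9)=455 g(15,-7)=1364 g(15,-5)=2988 g(15,-3)=4900 g(15,-1)=5980 g(15,1)=5070 g(15,3)=2002
t=16: g(16,-16)=1 g(16,-14)=16 g(16,-12)=120 g(16,-10)=560 g(16,-8)=1819 g(16,-6)=4352 g(16,-4)=7888 g(16,-2)=10880 g(16,0)=11050 g(16,2)=7072
t=17: g(17,-17)=1 g(17,-15)=17 g(17,-13)=136 g(17,-11)=680 g(17,-9)=2379 g(17,-7)=6171 g(17,-5)=12240 g(17,-3)=18768 g(17,-1)=21930 g(17,1)=18122 g(17,3)=7072
Paths never hitting 4: Σ_s g(17,s) = 87516
Paths hitting 4: 2^17 - 87516 = 43556
P = 43556/131072 = 10889/32768

Answer: 10889/32768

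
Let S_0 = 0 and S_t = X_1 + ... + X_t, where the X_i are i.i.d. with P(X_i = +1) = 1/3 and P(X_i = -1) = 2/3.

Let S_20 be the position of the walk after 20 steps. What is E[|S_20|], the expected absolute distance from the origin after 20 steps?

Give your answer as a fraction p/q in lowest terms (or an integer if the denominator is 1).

Answer: 24018023140/3486784401

Derivation:
S_20 takes values m ≡ 0 (mod 2) with |m| ≤ 20; P(S_20=m) = C(20,(20+m)/2) · (1/3)^((20+m)/2) · (2/3)^((20-m)/2).
Distribution: P(S=-20)=1048576/3486784401, P(S=-18)=10485760/3486784401, P(S=-16)=49807360/3486784401, P(S=-14)=49807360/1162261467, P(S=-12)=105840640/1162261467, P(S=-10)=169345024/1162261467, P(S=-8)=211681280/1162261467, P(S=-6)=211681280/1162261467, P(S=-4)=171991040/1162261467, P(S=-2)=343982080/3486784401, P(S=0)=189190144/3486784401, P(S=2)=85995520/3486784401, P(S=4)=10749440/1162261467, P(S=6)=3307520/1162261467, P(S=8)=826880/1162261467, P(S=10)=165376/1162261467, P(S=12)=25840/1162261467, P(S=14)=3040/1162261467, P(S=16)=760/3486784401, P(S=18)=40/3486784401, P(S=20)=1/3486784401
E[|S_20|] = Σ_m |m|·P(S_20=m) = 24018023140/3486784401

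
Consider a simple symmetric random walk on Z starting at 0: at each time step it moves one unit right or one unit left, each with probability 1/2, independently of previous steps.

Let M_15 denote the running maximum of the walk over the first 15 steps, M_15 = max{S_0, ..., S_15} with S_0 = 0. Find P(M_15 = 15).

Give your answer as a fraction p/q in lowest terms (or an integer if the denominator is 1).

Answer: 1/32768

Derivation:
Let M_15 = max(S_0,...,S_15). Use the reflection principle: for j ≥ 1, #{paths with M_15 ≥ j} = #{S_15 ≥ j} + #{S_15 ≥ j+1}.
By reflection, #{M_15 ≥ 15} = #{S_15 ≥ 15} + #{S_15 ≥ 16} = 1 + 0 = 1.
#{M_15 ≥ 16} = #{S_15 ≥ 16} + #{S_15 ≥ 17} = 0 + 0 = 0.
#{M_15 = 15} = 1 - 0 = 1.
P(M_15 = 15) = 1/32768 = 1/32768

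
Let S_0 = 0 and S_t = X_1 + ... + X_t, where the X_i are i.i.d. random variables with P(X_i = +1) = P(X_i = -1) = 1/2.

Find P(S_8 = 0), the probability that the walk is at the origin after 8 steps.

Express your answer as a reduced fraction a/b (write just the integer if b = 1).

To return to 0 after 8 steps: need exactly 4 steps of +1 and 4 of -1.
Favorable paths: C(8,4) = 70
Total paths: 2^8 = 256
P = 70/256 = 35/128

Answer: 35/128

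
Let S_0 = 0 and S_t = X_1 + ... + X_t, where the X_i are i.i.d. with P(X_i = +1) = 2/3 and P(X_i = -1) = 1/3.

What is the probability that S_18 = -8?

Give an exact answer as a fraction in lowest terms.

Answer: 30464/43046721

Derivation:
To reach position -8 after 18 steps: need 5 steps of +1 and 13 steps of -1.
Number of such sequences: C(18,5) = 8568
Each has probability (2/3)^5 · (1/3)^13 = 32/387420489
P = 8568 · 32/387420489 = 30464/43046721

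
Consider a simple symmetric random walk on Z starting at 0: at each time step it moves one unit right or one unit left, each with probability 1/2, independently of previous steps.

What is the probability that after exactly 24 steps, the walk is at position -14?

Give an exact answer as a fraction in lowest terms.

Answer: 5313/2097152

Derivation:
To reach position -14 after 24 steps: need 5 steps of +1 and 19 of -1.
Favorable paths: C(24,5) = 42504
Total paths: 2^24 = 16777216
P = 42504/16777216 = 5313/2097152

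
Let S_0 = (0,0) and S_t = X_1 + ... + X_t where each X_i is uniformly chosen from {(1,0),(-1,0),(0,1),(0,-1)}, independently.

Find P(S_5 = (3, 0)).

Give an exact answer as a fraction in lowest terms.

Answer: 25/1024

Derivation:
Let h be the number of horizontal steps (so 5-h are vertical). To end at (3,0) need (h+3)/2 right-steps and ((5-h)+0)/2 up-steps.
Sum over h with 3 ≤ h ≤ 5, h ≡ 1 (mod 2), 5-h ≡ 0 (mod 2):
h=3: C(5,3)·C(3,3)·C(2,1) = 10·1·2 = 20
h=5: C(5,5)·C(5,4)·C(0,0) = 1·5·1 = 5
Total favorable: 25
Total paths: 4^5 = 1024
P = 25/1024 = 25/1024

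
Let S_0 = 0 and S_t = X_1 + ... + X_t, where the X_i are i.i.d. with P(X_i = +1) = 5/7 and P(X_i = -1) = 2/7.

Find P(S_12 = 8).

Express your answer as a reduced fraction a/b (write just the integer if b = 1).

To reach position 8 after 12 steps: need 10 steps of +1 and 2 steps of -1.
Number of such sequences: C(12,10) = 66
Each has probability (5/7)^10 · (2/7)^2 = 39062500/13841287201
P = 66 · 39062500/13841287201 = 2578125000/13841287201

Answer: 2578125000/13841287201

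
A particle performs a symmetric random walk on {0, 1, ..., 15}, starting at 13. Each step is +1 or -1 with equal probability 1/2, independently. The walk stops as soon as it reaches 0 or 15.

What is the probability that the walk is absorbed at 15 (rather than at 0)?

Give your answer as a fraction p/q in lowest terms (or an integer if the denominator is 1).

Answer: 13/15

Derivation:
Symmetric walk (p = 1/2): the harmonic-function argument gives P(hit 15 before 0 | start at 13) = a/N.
P = 13/15 = 13/15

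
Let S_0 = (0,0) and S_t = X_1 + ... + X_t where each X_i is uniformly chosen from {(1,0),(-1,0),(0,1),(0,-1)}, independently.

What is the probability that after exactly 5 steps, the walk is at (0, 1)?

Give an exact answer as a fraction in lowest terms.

Answer: 25/256

Derivation:
Let h be the number of horizontal steps (so 5-h are vertical). To end at (0,1) need (h+0)/2 right-steps and ((5-h)+1)/2 up-steps.
Sum over h with 0 ≤ h ≤ 4, h ≡ 0 (mod 2), 5-h ≡ 1 (mod 2):
h=0: C(5,0)·C(0,0)·C(5,3) = 1·1·10 = 10
h=2: C(5,2)·C(2,1)·C(3,2) = 10·2·3 = 60
h=4: C(5,4)·C(4,2)·C(1,1) = 5·6·1 = 30
Total favorable: 100
Total paths: 4^5 = 1024
P = 100/1024 = 25/256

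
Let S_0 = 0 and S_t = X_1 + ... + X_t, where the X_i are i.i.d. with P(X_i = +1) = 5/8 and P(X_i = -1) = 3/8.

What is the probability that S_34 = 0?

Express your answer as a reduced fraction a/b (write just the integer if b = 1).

To be at 0 after 34 steps: need exactly 17 steps of +1 and 17 of -1.
Number of such sequences: C(34,17) = 2333606220
Each has probability (5/8)^17 · (3/8)^17 = 98526125335693359375/5070602400912917605986812821504
P = 2333606220 · 98526125335693359375/5070602400912917605986812821504 = 57480294728968402862548828125/1267650600228229401496703205376

Answer: 57480294728968402862548828125/1267650600228229401496703205376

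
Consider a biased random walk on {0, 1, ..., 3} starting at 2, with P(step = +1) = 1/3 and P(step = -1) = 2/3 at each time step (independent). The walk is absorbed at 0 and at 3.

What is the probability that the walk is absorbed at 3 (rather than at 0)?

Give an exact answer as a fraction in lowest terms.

Answer: 3/7

Derivation:
Biased walk: p = 1/3, q = 2/3, r = q/p = 2
Gambler's ruin: P(hit 3 before 0 | start at 2) = (1 - r^a)/(1 - r^N)
r^2 = 4; r^3 = 8
P = (1 - 4) / (1 - 8) = -3 / -7 = 3/7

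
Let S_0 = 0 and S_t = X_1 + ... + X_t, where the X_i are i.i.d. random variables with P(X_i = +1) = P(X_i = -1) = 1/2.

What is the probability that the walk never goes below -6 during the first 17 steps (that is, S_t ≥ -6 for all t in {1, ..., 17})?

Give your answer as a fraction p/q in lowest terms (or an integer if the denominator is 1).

Let f(t,s) = #length-t paths at position s with S_1..S_t all ≥ -6.
f(t,s) = f(t-1,s-1) + f(t-1,s+1) for s ≥ -6; f(t,s) = 0 for s < -6.
t=0: f(0,0)=1
t=1: f(1,-1)=1 f(1,1)=1
t=2: f(2,-2)=1 f(2,0)=2 f(2,2)=1
t=3: f(3,-3)=1 f(3,-1)=3 f(3,1)=3 f(3,3)=1
t=4: f(4,-4)=1 f(4,-2)=4 f(4,0)=6 f(4,2)=4 f(4,4)=1
t=5: f(5,-5)=1 f(5,-3)=5 f(5,-1)=10 f(5,1)=10 f(5,3)=5 f(5,5)=1
t=6: f(6,-6)=1 f(6,-4)=6 f(6,-2)=15 f(6,0)=20 f(6,2)=15 f(6,4)=6 f(6,6)=1
t=7: f(7,-5)=7 f(7,-3)=21 f(7,-1)=35 f(7,1)=35 f(7,3)=21 f(7,5)=7 f(7,7)=1
t=8: f(8,-6)=7 f(8,-4)=28 f(8,-2)=56 f(8,0)=70 f(8,2)=56 f(8,4)=28 f(8,6)=8 f(8,8)=1
t=9: f(9,-5)=35 f(9,-3)=84 f(9,-1)=126 f(9,1)=126 f(9,3)=84 f(9,5)=36 f(9,7)=9 f(9,9)=1
t=10: f(10,-6)=35 f(10,-4)=119 f(10,-2)=210 f(10,0)=252 f(10,2)=210 f(10,4)=120 f(10,6)=45 f(10,8)=10 f(10,10)=1
t=11: f(11,-5)=154 f(11,-3)=329 f(11,-1)=462 f(11,1)=462 f(11,3)=330 f(11,5)=165 f(11,7)=55 f(11,9)=11 f(11,11)=1
t=12: f(12,-6)=154 f(12,-4)=483 f(12,-2)=791 f(12,0)=924 f(12,2)=792 f(12,4)=495 f(12,6)=220 f(12,8)=66 f(12,10)=12 f(12,12)=1
t=13: f(13,-5)=637 f(13,-3)=1274 f(13,-1)=1715 f(13,1)=1716 f(13,3)=1287 f(13,5)=715 f(13,7)=286 f(13,9)=78 f(13,11)=13 f(13,13)=1
t=14: f(14,-6)=637 f(14,-4)=1911 f(14,-2)=2989 f(14,0)=3431 f(14,2)=3003 f(14,4)=2002 f(14,6)=1001 f(14,8)=364 f(14,10)=91 f(14,12)=14 f(14,14)=1
t=15: f(15,-5)=2548 f(15,-3)=4900 f(15,-1)=6420 f(15,1)=6434 f(15,3)=5005 f(15,5)=3003 f(15,7)=1365 f(15,9)=455 f(15,11)=105 f(15,13)=15 f(15,15)=1
t=16: f(16,-6)=2548 f(16,-4)=7448 f(16,-2)=11320 f(16,0)=12854 f(16,2)=11439 f(16,4)=8008 f(16,6)=4368 f(16,8)=1820 f(16,10)=560 f(16,12)=120 f(16,14)=16 f(16,16)=1
t=17: f(17,-5)=9996 f(17,-3)=18768 f(17,-1)=24174 f(17,1)=24293 f(17,3)=19447 f(17,5)=12376 f(17,7)=6188 f(17,9)=2380 f(17,11)=680 f(17,13)=136 f(17,15)=17 f(17,17)=1
Σ_s f(17,s) = 118456
P = 118456/131072 = 14807/16384

Answer: 14807/16384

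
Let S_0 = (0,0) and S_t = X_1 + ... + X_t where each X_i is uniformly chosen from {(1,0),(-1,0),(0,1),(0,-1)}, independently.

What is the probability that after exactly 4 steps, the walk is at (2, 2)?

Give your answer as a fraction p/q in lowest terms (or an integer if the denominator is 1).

Answer: 3/128

Derivation:
Let h be the number of horizontal steps (so 4-h are vertical). To end at (2,2) need (h+2)/2 right-steps and ((4-h)+2)/2 up-steps.
Sum over h with 2 ≤ h ≤ 2, h ≡ 0 (mod 2), 4-h ≡ 0 (mod 2):
h=2: C(4,2)·C(2,2)·C(2,2) = 6·1·1 = 6
Total favorable: 6
Total paths: 4^4 = 256
P = 6/256 = 3/128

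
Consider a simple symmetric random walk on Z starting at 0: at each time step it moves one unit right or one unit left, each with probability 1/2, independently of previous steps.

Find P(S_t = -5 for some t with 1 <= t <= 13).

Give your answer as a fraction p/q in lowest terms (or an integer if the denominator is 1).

Answer: 1471/8192

Derivation:
Count via complement. Let g(t,s) = #length-t paths at position s with S_1..S_t all ≠ -5.
g(t,s) = g(t-1,s-1) + g(t-1,s+1) for s ≠ -5; g(t,-5) = 0.
t=0: g(0,0)=1
t=1: g(1,-1)=1 g(1,1)=1
t=2: g(2,-2)=1 g(2,0)=2 g(2,2)=1
t=3: g(3,-3)=1 g(3,-1)=3 g(3,1)=3 g(3,3)=1
t=4: g(4,-4)=1 g(4,-2)=4 g(4,0)=6 g(4,2)=4 g(4,4)=1
t=5: g(5,-3)=5 g(5,-1)=10 g(5,1)=10 g(5,3)=5 g(5,5)=1
t=6: g(6,-4)=5 g(6,-2)=15 g(6,0)=20 g(6,2)=15 g(6,4)=6 g(6,6)=1
t=7: g(7,-3)=20 g(7,-1)=35 g(7,1)=35 g(7,3)=21 g(7,5)=7 g(7,7)=1
t=8: g(8,-4)=20 g(8,-2)=55 g(8,0)=70 g(8,2)=56 g(8,4)=28 g(8,6)=8 g(8,8)=1
t=9: g(9,-3)=75 g(9,-1)=125 g(9,1)=126 g(9,3)=84 g(9,5)=36 g(9,7)=9 g(9,9)=1
t=10: g(10,-4)=75 g(10,-2)=200 g(10,0)=251 g(10,2)=210 g(10,4)=120 g(10,6)=45 g(10,8)=10 g(10,10)=1
t=11: g(11,-3)=275 g(11,-1)=451 g(11,1)=461 g(11,3)=330 g(11,5)=165 g(11,7)=55 g(11,9)=11 g(11,11)=1
t=12: g(12,-4)=275 g(12,-2)=726 g(12,0)=912 g(12,2)=791 g(12,4)=495 g(12,6)=220 g(12,8)=66 g(12,10)=12 g(12,12)=1
t=13: g(13,-3)=1001 g(13,-1)=1638 g(13,1)=1703 g(13,3)=1286 g(13,5)=715 g(13,7)=286 g(13,9)=78 g(13,11)=13 g(13,13)=1
Paths never hitting -5: Σ_s g(13,s) = 6721
Paths hitting -5: 2^13 - 6721 = 1471
P = 1471/8192 = 1471/8192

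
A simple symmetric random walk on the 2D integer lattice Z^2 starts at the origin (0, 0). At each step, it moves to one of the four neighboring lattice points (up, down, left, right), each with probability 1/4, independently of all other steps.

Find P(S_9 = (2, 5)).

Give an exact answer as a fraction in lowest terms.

Answer: 189/65536

Derivation:
Let h be the number of horizontal steps (so 9-h are vertical). To end at (2,5) need (h+2)/2 right-steps and ((9-h)+5)/2 up-steps.
Sum over h with 2 ≤ h ≤ 4, h ≡ 0 (mod 2), 9-h ≡ 1 (mod 2):
h=2: C(9,2)·C(2,2)·C(7,6) = 36·1·7 = 252
h=4: C(9,4)·C(4,3)·C(5,5) = 126·4·1 = 504
Total favorable: 756
Total paths: 4^9 = 262144
P = 756/262144 = 189/65536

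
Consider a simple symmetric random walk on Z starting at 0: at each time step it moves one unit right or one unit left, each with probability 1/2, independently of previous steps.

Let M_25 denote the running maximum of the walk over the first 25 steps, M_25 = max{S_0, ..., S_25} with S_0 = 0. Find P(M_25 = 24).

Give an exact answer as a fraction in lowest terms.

Answer: 1/33554432

Derivation:
Let M_25 = max(S_0,...,S_25). Use the reflection principle: for j ≥ 1, #{paths with M_25 ≥ j} = #{S_25 ≥ j} + #{S_25 ≥ j+1}.
By reflection, #{M_25 ≥ 24} = #{S_25 ≥ 24} + #{S_25 ≥ 25} = 1 + 1 = 2.
#{M_25 ≥ 25} = #{S_25 ≥ 25} + #{S_25 ≥ 26} = 1 + 0 = 1.
#{M_25 = 24} = 2 - 1 = 1.
P(M_25 = 24) = 1/33554432 = 1/33554432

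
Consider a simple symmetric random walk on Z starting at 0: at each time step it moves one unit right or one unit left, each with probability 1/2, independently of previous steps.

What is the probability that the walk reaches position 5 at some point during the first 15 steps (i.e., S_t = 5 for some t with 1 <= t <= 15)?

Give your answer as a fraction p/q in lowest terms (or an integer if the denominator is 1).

Answer: 6885/32768

Derivation:
Count via complement. Let g(t,s) = #length-t paths at position s with S_1..S_t all ≠ 5.
g(t,s) = g(t-1,s-1) + g(t-1,s+1) for s ≠ 5; g(t,5) = 0.
t=0: g(0,0)=1
t=1: g(1,-1)=1 g(1,1)=1
t=2: g(2,-2)=1 g(2,0)=2 g(2,2)=1
t=3: g(3,-3)=1 g(3,-1)=3 g(3,1)=3 g(3,3)=1
t=4: g(4,-4)=1 g(4,-2)=4 g(4,0)=6 g(4,2)=4 g(4,4)=1
t=5: g(5,-5)=1 g(5,-3)=5 g(5,-1)=10 g(5,1)=10 g(5,3)=5
t=6: g(6,-6)=1 g(6,-4)=6 g(6,-2)=15 g(6,0)=20 g(6,2)=15 g(6,4)=5
t=7: g(7,-7)=1 g(7,-5)=7 g(7,-3)=21 g(7,-1)=35 g(7,1)=35 g(7,3)=20
t=8: g(8,-8)=1 g(8,-6)=8 g(8,-4)=28 g(8,-2)=56 g(8,0)=70 g(8,2)=55 g(8,4)=20
t=9: g(9,-9)=1 g(9,-7)=9 g(9,-5)=36 g(9,-3)=84 g(9,-1)=126 g(9,1)=125 g(9,3)=75
t=10: g(10,-10)=1 g(10,-8)=10 g(10,-6)=45 g(10,-4)=120 g(10,-2)=210 g(10,0)=251 g(10,2)=200 g(10,4)=75
t=11: g(11,-11)=1 g(11,-9)=11 g(11,-7)=55 g(11,-5)=165 g(11,-3)=330 g(11,-1)=461 g(11,1)=451 g(11,3)=275
t=12: g(12,-12)=1 g(12,-10)=12 g(12,-8)=66 g(12,-6)=220 g(12,-4)=495 g(12,-2)=791 g(12,0)=912 g(12,2)=726 g(12,4)=275
t=13: g(13,-13)=1 g(13,-11)=13 g(13,-9)=78 g(13,-7)=286 g(13,-5)=715 g(13,-3)=1286 g(13,-1)=1703 g(13,1)=1638 g(13,3)=1001
t=14: g(14,-14)=1 g(14,-12)=14 g(14,-10)=91 g(14,-8)=364 g(14,-6)=1001 g(14,-4)=2001 g(14,-2)=2989 g(14,0)=3341 g(14,2)=2639 g(14,4)=1001
t=15: g(15,-15)=1 g(15,-13)=15 g(15,-11)=105 g(15,-9)=455 g(15,-7)=1365 g(15,-5)=3002 g(15,-3)=4990 g(15,-1)=6330 g(15,1)=5980 g(15,3)=3640
Paths never hitting 5: Σ_s g(15,s) = 25883
Paths hitting 5: 2^15 - 25883 = 6885
P = 6885/32768 = 6885/32768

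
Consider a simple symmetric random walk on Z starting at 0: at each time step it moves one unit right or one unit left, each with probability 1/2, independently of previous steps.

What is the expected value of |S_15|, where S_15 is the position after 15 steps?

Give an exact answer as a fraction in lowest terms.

S_15 takes values m ≡ 1 (mod 2) with |m| ≤ 15; P(S_15=m) = C(15,(15+m)/2)/2^15.
Total paths: 2^15 = 32768
Distribution: P(S=-15)=1/32768, P(S=-13)=15/32768, P(S=-11)=105/32768, P(S=-9)=455/32768, P(S=-7)=1365/32768, P(S=-5)=3003/32768, P(S=-3)=5005/32768, P(S=-1)=6435/32768, P(S=1)=6435/32768, P(S=3)=5005/32768, P(S=5)=3003/32768, P(S=7)=1365/32768, P(S=9)=455/32768, P(S=11)=105/32768, P(S=13)=15/32768, P(S=15)=1/32768
E[|S_15|] = Σ_m |m|·P(S_15=m) = 102960/32768 = 6435/2048

Answer: 6435/2048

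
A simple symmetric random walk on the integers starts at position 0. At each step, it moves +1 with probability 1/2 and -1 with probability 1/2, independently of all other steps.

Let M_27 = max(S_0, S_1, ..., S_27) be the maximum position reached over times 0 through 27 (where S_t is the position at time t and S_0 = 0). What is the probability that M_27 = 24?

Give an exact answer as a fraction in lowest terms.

Answer: 27/134217728

Derivation:
Let M_27 = max(S_0,...,S_27). Use the reflection principle: for j ≥ 1, #{paths with M_27 ≥ j} = #{S_27 ≥ j} + #{S_27 ≥ j+1}.
By reflection, #{M_27 ≥ 24} = #{S_27 ≥ 24} + #{S_27 ≥ 25} = 28 + 28 = 56.
#{M_27 ≥ 25} = #{S_27 ≥ 25} + #{S_27 ≥ 26} = 28 + 1 = 29.
#{M_27 = 24} = 56 - 29 = 27.
P(M_27 = 24) = 27/134217728 = 27/134217728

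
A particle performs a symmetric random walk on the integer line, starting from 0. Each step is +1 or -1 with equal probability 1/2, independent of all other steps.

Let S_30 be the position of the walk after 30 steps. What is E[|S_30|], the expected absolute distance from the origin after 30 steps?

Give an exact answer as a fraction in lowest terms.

Answer: 145422675/33554432

Derivation:
S_30 takes values m ≡ 0 (mod 2) with |m| ≤ 30; P(S_30=m) = C(30,(30+m)/2)/2^30.
Total paths: 2^30 = 1073741824
Distribution: P(S=-30)=1/1073741824, P(S=-28)=30/1073741824, P(S=-26)=435/1073741824, P(S=-24)=4060/1073741824, P(S=-22)=27405/1073741824, P(S=-20)=142506/1073741824, P(S=-18)=593775/1073741824, P(S=-16)=2035800/1073741824, P(S=-14)=5852925/1073741824, P(S=-12)=14307150/1073741824, P(S=-10)=30045015/1073741824, P(S=-8)=54627300/1073741824, P(S=-6)=86493225/1073741824, P(S=-4)=119759850/1073741824, P(S=-2)=145422675/1073741824, P(S=0)=155117520/1073741824, P(S=2)=145422675/1073741824, P(S=4)=119759850/1073741824, P(S=6)=86493225/1073741824, P(S=8)=54627300/1073741824, P(S=10)=30045015/1073741824, P(S=12)=14307150/1073741824, P(S=14)=5852925/1073741824, P(S=16)=2035800/1073741824, P(S=18)=593775/1073741824, P(S=20)=142506/1073741824, P(S=22)=27405/1073741824, P(S=24)=4060/1073741824, P(S=26)=435/1073741824, P(S=28)=30/1073741824, P(S=30)=1/1073741824
E[|S_30|] = Σ_m |m|·P(S_30=m) = 4653525600/1073741824 = 145422675/33554432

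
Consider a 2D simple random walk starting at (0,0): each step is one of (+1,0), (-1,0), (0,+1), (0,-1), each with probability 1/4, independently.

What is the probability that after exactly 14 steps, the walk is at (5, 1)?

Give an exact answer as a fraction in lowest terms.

Answer: 1002001/134217728

Derivation:
Let h be the number of horizontal steps (so 14-h are vertical). To end at (5,1) need (h+5)/2 right-steps and ((14-h)+1)/2 up-steps.
Sum over h with 5 ≤ h ≤ 13, h ≡ 1 (mod 2), 14-h ≡ 1 (mod 2):
h=5: C(14,5)·C(5,5)·C(9,5) = 2002·1·126 = 252252
h=7: C(14,7)·C(7,6)·C(7,4) = 3432·7·35 = 840840
h=9: C(14,9)·C(9,7)·C(5,3) = 2002·36·10 = 720720
h=11: C(14,11)·C(11,8)·C(3,2) = 364·165·3 = 180180
h=13: C(14,13)·C(13,9)·C(1,1) = 14·715·1 = 10010
Total favorable: 2004002
Total paths: 4^14 = 268435456
P = 2004002/268435456 = 1002001/134217728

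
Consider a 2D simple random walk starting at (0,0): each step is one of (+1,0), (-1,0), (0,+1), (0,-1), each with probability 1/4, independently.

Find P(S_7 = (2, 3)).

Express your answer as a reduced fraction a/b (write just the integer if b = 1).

Answer: 245/16384

Derivation:
Let h be the number of horizontal steps (so 7-h are vertical). To end at (2,3) need (h+2)/2 right-steps and ((7-h)+3)/2 up-steps.
Sum over h with 2 ≤ h ≤ 4, h ≡ 0 (mod 2), 7-h ≡ 1 (mod 2):
h=2: C(7,2)·C(2,2)·C(5,4) = 21·1·5 = 105
h=4: C(7,4)·C(4,3)·C(3,3) = 35·4·1 = 140
Total favorable: 245
Total paths: 4^7 = 16384
P = 245/16384 = 245/16384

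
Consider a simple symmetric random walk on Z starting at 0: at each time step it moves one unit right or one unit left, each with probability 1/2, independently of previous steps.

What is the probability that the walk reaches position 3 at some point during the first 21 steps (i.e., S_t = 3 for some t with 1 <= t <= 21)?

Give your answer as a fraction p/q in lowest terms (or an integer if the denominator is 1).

Answer: 548895/1048576

Derivation:
Count via complement. Let g(t,s) = #length-t paths at position s with S_1..S_t all ≠ 3.
g(t,s) = g(t-1,s-1) + g(t-1,s+1) for s ≠ 3; g(t,3) = 0.
t=0: g(0,0)=1
t=1: g(1,-1)=1 g(1,1)=1
t=2: g(2,-2)=1 g(2,0)=2 g(2,2)=1
t=3: g(3,-3)=1 g(3,-1)=3 g(3,1)=3
t=4: g(4,-4)=1 g(4,-2)=4 g(4,0)=6 g(4,2)=3
t=5: g(5,-5)=1 g(5,-3)=5 g(5,-1)=10 g(5,1)=9
t=6: g(6,-6)=1 g(6,-4)=6 g(6,-2)=15 g(6,0)=19 g(6,2)=9
t=7: g(7,-7)=1 g(7,-5)=7 g(7,-3)=21 g(7,-1)=34 g(7,1)=28
t=8: g(8,-8)=1 g(8,-6)=8 g(8,-4)=28 g(8,-2)=55 g(8,0)=62 g(8,2)=28
t=9: g(9,-9)=1 g(9,-7)=9 g(9,-5)=36 g(9,-3)=83 g(9,-1)=117 g(9,1)=90
t=10: g(10,-10)=1 g(10,-8)=10 g(10,-6)=45 g(10,-4)=119 g(10,-2)=200 g(10,0)=207 g(10,2)=90
t=11: g(11,-11)=1 g(11,-9)=11 g(11,-7)=55 g(11,-5)=164 g(11,-3)=319 g(11,-1)=407 g(11,1)=297
t=12: g(12,-12)=1 g(12,-10)=12 g(12,-8)=66 g(12,-6)=219 g(12,-4)=483 g(12,-2)=726 g(12,0)=704 g(12,2)=297
t=13: g(13,-13)=1 g(13,-11)=13 g(13,-9)=78 g(13,-7)=285 g(13,-5)=702 g(13,-3)=1209 g(13,-1)=1430 g(13,1)=1001
t=14: g(14,-14)=1 g(14,-12)=14 g(14,-10)=91 g(14,-8)=363 g(14,-6)=987 g(14,-4)=1911 g(14,-2)=2639 g(14,0)=2431 g(14,2)=1001
t=15: g(15,-15)=1 g(15,-13)=15 g(15,-11)=105 g(15,-9)=454 g(15,-7)=1350 g(15,-5)=2898 g(15,-3)=4550 g(15,-1)=5070 g(15,1)=3432
t=16: g(16,-16)=1 g(16,-14)=16 g(16,-12)=120 g(16,-10)=559 g(16,-8)=1804 g(16,-6)=4248 g(16,-4)=7448 g(16,-2)=9620 g(16,0)=8502 g(16,2)=3432
t=17: g(17,-17)=1 g(17,-15)=17 g(17,-13)=136 g(17,-11)=679 g(17,-9)=2363 g(17,-7)=6052 g(17,-5)=11696 g(17,-3)=17068 g(17,-1)=18122 g(17,1)=11934
t=18: g(18,-18)=1 g(18,-16)=18 g(18,-14)=153 g(18,-12)=815 g(18,-10)=3042 g(18,-8)=8415 g(18,-6)=17748 g(18,-4)=28764 g(18,-2)=35190 g(18,0)=30056 g(18,2)=11934
t=19: g(19,-19)=1 g(19,-17)=19 g(19,-15)=171 g(19,-13)=968 g(19,-11)=3857 g(19,-9)=11457 g(19,-7)=26163 g(19,-5)=46512 g(19,-3)=63954 g(19,-1)=65246 g(19,1)=41990
t=20: g(20,-20)=1 g(20,-18)=20 g(20,-16)=190 g(20,-14)=1139 g(20,-12)=4825 g(20,-10)=15314 g(20,-8)=37620 g(20,-6)=72675 g(20,-4)=110466 g(20,-2)=129200 g(20,0)=107236 g(20,2)=41990
t=21: g(21,-21)=1 g(21,-19)=21 g(21,-17)=210 g(21,-15)=1329 g(21,-13)=5964 g(21,-11)=20139 g(21,-9)=52934 g(21,-7)=110295 g(21,-5)=183141 g(21,-3)=239666 g(21,-1)=236436 g(21,1)=149226
Paths never hitting 3: Σ_s g(21,s) = 999362
Paths hitting 3: 2^21 - 999362 = 1097790
P = 1097790/2097152 = 548895/1048576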